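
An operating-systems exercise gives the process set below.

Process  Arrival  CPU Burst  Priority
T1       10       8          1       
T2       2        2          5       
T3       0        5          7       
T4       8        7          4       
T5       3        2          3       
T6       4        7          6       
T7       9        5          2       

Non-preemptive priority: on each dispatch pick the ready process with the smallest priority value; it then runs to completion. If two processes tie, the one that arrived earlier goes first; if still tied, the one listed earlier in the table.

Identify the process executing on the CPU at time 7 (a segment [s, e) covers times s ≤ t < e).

Gantt: | T3 0-5 | T5 5-7 | T2 7-9 | T7 9-14 | T1 14-22 | T4 22-29 | T6 29-36 |
Completion: T1=22  T2=9  T3=5  T4=29  T5=7  T6=36  T7=14

T2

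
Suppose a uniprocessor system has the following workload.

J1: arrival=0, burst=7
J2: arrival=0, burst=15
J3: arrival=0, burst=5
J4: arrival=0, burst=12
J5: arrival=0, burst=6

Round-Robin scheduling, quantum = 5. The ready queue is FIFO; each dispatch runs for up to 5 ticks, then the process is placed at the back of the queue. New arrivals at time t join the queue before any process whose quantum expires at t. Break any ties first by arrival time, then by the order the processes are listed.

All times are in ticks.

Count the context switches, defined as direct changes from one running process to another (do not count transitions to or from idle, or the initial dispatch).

Gantt: | J1 0-5 | J2 5-10 | J3 10-15 | J4 15-20 | J5 20-25 | J1 25-27 | J2 27-32 | J4 32-37 | J5 37-38 | J2 38-43 | J4 43-45 |
Completion: J1=27  J2=43  J3=15  J4=45  J5=38

10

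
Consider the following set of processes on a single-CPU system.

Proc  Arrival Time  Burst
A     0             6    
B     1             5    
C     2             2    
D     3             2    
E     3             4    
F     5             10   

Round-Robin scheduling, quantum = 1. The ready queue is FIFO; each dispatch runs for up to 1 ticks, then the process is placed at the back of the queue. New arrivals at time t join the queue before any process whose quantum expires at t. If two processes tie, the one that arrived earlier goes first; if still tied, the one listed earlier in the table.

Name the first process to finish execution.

C

Schedule: | A 0-1 | B 1-2 | A 2-3 | C 3-4 | B 4-5 | D 5-6 | E 6-7 | A 7-8 | C 8-9 | F 9-10 | B 10-11 | D 11-12 | E 12-13 | A 13-14 | F 14-15 | B 15-16 | E 16-17 | A 17-18 | F 18-19 | B 19-20 | E 20-21 | A 21-22 | F 22-29 |
Completion: A=22  B=20  C=9  D=12  E=21  F=29
Turnaround (C−A): A=22  B=19  C=7  D=9  E=18  F=24
Finish order: C → D → B → E → A → F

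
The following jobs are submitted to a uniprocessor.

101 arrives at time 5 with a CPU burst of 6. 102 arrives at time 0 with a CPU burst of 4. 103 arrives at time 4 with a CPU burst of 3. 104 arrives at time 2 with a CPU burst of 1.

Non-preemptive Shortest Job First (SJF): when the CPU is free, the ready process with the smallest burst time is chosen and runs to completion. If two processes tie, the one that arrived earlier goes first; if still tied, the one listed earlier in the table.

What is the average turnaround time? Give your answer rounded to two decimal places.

5.00

Timeline: | 102 0-4 | 104 4-5 | 103 5-8 | 101 8-14 |
Completion: 101=14  102=4  103=8  104=5
Turnaround (C−A): 101=9  102=4  103=4  104=3
Turnaround times: 101=9, 102=4, 103=4, 104=3
Average turnaround = (9+4+4+3) / 4 = 20/4 = 5.00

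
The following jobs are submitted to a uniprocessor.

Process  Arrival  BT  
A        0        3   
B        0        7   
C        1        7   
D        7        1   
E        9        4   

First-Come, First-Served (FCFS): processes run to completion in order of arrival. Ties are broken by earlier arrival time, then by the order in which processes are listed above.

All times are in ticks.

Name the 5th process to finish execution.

E

Gantt: | A 0-3 | B 3-10 | C 10-17 | D 17-18 | E 18-22 |
Completion: A=3  B=10  C=17  D=18  E=22
Finish order: A → B → C → D → E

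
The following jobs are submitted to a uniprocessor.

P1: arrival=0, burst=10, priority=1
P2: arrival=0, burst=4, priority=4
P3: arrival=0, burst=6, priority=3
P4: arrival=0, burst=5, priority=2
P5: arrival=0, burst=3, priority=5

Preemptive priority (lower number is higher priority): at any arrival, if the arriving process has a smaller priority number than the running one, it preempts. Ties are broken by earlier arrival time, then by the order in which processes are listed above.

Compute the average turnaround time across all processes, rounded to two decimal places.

Timeline: | P1 0-10 | P4 10-15 | P3 15-21 | P2 21-25 | P5 25-28 |
Completion: P1=10  P2=25  P3=21  P4=15  P5=28
Turnaround times: P1=10, P2=25, P3=21, P4=15, P5=28
Average turnaround = (10+25+21+15+28) / 5 = 99/5 = 19.80

19.80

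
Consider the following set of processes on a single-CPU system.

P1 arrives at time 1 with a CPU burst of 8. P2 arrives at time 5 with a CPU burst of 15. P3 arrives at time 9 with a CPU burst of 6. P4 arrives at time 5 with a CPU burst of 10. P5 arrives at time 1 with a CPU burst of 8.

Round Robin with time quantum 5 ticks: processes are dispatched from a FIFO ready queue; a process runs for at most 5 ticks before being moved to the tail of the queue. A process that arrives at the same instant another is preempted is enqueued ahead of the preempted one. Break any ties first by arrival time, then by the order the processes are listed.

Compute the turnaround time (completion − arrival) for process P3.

34

Gantt: | idle 0-1 | P1 1-6 | P5 6-11 | P2 11-16 | P4 16-21 | P1 21-24 | P3 24-29 | P5 29-32 | P2 32-37 | P4 37-42 | P3 42-43 | P2 43-48 |
Completion: P1=24  P2=48  P3=43  P4=42  P5=32
Turnaround (C−A): P1=23  P2=43  P3=34  P4=37  P5=31
Turnaround(P3) = completion − arrival = 43 − 9 = 34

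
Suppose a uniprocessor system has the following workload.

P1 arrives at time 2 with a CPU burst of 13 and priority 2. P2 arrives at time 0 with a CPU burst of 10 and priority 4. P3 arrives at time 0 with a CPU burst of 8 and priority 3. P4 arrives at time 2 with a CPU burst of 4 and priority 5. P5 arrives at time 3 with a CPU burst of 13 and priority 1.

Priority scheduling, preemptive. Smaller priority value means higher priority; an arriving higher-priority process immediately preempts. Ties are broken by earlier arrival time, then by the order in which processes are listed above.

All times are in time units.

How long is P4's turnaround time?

Timeline: | P3 0-2 | P1 2-3 | P5 3-16 | P1 16-28 | P3 28-34 | P2 34-44 | P4 44-48 |
Completion: P1=28  P2=44  P3=34  P4=48  P5=16
Turnaround (C−A): P1=26  P2=44  P3=34  P4=46  P5=13
Turnaround(P4) = completion − arrival = 48 − 2 = 46

46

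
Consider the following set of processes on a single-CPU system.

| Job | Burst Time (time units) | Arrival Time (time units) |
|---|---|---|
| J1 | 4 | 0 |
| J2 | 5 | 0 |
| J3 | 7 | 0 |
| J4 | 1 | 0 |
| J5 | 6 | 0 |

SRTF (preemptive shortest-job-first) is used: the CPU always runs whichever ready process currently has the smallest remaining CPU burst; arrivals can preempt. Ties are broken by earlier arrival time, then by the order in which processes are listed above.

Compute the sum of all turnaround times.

Gantt: | J4 0-1 | J1 1-5 | J2 5-10 | J5 10-16 | J3 16-23 |
Completion: J1=5  J2=10  J3=23  J4=1  J5=16
Turnaround (C−A): J1=5  J2=10  J3=23  J4=1  J5=16
Turnaround = completion − arrival: J1=5, J2=10, J3=23, J4=1, J5=16
Total turnaround = 5 + 10 + 23 + 1 + 16 = 55

55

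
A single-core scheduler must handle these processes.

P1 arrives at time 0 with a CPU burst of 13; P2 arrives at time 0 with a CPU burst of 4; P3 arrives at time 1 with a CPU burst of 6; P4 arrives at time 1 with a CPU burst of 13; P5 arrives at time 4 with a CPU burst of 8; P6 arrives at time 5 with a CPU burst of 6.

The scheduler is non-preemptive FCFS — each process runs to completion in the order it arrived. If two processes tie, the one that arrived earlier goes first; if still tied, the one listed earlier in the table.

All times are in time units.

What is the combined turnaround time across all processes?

Timeline: | P1 0-13 | P2 13-17 | P3 17-23 | P4 23-36 | P5 36-44 | P6 44-50 |
Completion: P1=13  P2=17  P3=23  P4=36  P5=44  P6=50
Turnaround (C−A): P1=13  P2=17  P3=22  P4=35  P5=40  P6=45
Turnaround = completion − arrival: P1=13, P2=17, P3=22, P4=35, P5=40, P6=45
Total turnaround = 13 + 17 + 22 + 35 + 40 + 45 = 172

172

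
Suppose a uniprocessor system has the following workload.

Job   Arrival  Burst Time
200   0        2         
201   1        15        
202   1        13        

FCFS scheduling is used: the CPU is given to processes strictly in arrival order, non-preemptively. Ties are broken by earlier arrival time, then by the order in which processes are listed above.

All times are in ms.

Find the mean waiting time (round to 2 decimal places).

5.67

Gantt: | 200 0-2 | 201 2-17 | 202 17-30 |
Completion: 200=2  201=17  202=30
Waiting times: 200=0, 201=1, 202=16
Average waiting = (0+1+16) / 3 = 17/3 = 5.67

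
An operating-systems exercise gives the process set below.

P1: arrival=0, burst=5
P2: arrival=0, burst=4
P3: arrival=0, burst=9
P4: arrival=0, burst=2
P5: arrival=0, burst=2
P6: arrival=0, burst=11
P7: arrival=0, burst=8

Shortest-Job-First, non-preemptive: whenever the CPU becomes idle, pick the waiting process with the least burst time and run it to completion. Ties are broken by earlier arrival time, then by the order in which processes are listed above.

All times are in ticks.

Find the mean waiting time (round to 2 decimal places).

11.14

Schedule: | P4 0-2 | P5 2-4 | P2 4-8 | P1 8-13 | P7 13-21 | P3 21-30 | P6 30-41 |
Completion: P1=13  P2=8  P3=30  P4=2  P5=4  P6=41  P7=21
Turnaround (C−A): P1=13  P2=8  P3=30  P4=2  P5=4  P6=41  P7=21
Waiting times: P1=8, P2=4, P3=21, P4=0, P5=2, P6=30, P7=13
Average waiting = (8+4+21+0+2+30+13) / 7 = 78/7 = 11.14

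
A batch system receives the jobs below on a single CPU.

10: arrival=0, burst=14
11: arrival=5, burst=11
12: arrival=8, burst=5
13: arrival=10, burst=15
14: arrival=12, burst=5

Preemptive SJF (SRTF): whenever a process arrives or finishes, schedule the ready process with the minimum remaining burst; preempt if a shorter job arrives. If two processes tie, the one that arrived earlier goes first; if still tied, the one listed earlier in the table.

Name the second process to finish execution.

Gantt: | 10 0-8 | 12 8-13 | 14 13-18 | 10 18-24 | 11 24-35 | 13 35-50 |
Completion: 10=24  11=35  12=13  13=50  14=18
Finish order: 12 → 14 → 10 → 11 → 13

14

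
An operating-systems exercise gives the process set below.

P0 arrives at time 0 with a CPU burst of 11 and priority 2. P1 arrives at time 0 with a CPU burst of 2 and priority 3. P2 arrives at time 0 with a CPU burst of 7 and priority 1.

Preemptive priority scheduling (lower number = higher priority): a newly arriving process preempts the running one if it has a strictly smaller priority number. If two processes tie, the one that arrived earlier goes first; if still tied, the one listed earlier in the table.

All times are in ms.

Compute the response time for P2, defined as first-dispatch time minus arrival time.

0

Timeline: | P2 0-7 | P0 7-18 | P1 18-20 |
Completion: P0=18  P1=20  P2=7
Turnaround (C−A): P0=18  P1=20  P2=7
Response(P2) = first start − arrival = 0 − 0 = 0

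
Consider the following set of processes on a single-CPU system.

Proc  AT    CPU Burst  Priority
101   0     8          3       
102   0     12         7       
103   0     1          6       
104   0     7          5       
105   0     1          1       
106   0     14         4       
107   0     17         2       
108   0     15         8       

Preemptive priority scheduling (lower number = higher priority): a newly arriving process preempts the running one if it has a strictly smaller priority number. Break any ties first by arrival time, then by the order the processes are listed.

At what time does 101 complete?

26

Timeline: | 105 0-1 | 107 1-18 | 101 18-26 | 106 26-40 | 104 40-47 | 103 47-48 | 102 48-60 | 108 60-75 |
Completion: 101=26  102=60  103=48  104=47  105=1  106=40  107=18  108=75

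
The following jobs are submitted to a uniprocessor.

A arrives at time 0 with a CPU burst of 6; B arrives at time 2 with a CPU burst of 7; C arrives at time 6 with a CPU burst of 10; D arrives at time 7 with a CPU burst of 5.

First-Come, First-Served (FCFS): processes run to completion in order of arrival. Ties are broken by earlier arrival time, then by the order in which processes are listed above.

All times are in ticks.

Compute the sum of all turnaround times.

Schedule: | A 0-6 | B 6-13 | C 13-23 | D 23-28 |
Completion: A=6  B=13  C=23  D=28
Turnaround (C−A): A=6  B=11  C=17  D=21
Turnaround = completion − arrival: A=6, B=11, C=17, D=21
Total turnaround = 6 + 11 + 17 + 21 = 55

55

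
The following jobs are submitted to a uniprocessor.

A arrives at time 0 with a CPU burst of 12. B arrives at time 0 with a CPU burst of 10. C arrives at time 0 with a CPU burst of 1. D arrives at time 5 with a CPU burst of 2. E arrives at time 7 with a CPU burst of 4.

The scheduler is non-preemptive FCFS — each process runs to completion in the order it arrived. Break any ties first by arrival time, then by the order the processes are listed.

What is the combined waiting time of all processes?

70

Schedule: | A 0-12 | B 12-22 | C 22-23 | D 23-25 | E 25-29 |
Completion: A=12  B=22  C=23  D=25  E=29
Turnaround (C−A): A=12  B=22  C=23  D=20  E=22
Waiting = turnaround − burst: A=0, B=12, C=22, D=18, E=18
Total waiting = 0 + 12 + 22 + 18 + 18 = 70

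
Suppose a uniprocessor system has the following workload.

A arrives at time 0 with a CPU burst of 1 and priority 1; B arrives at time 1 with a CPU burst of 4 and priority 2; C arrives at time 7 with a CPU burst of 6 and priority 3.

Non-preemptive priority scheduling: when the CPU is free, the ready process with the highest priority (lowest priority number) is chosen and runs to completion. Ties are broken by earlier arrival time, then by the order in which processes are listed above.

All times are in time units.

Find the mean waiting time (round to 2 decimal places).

Timeline: | A 0-1 | B 1-5 | idle 5-7 | C 7-13 |
Completion: A=1  B=5  C=13
Turnaround (C−A): A=1  B=4  C=6
Waiting times: A=0, B=0, C=0
Average waiting = (0+0+0) / 3 = 0/3 = 0.00

0.00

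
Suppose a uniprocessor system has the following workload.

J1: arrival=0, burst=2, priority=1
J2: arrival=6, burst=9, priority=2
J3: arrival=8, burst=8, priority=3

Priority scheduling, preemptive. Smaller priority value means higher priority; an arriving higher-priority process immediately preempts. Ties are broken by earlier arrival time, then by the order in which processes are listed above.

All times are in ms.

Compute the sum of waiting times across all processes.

7

Timeline: | J1 0-2 | idle 2-6 | J2 6-15 | J3 15-23 |
Completion: J1=2  J2=15  J3=23
Waiting = turnaround − burst: J1=0, J2=0, J3=7
Total waiting = 0 + 0 + 7 = 7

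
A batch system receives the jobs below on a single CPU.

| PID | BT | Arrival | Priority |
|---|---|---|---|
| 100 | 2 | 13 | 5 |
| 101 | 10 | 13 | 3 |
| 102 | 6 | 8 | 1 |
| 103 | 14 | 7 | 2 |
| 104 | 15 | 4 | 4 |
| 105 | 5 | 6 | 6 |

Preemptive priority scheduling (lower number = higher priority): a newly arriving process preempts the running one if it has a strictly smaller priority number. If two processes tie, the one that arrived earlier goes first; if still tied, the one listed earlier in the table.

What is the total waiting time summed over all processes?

Timeline: | idle 0-4 | 104 4-7 | 103 7-8 | 102 8-14 | 103 14-27 | 101 27-37 | 104 37-49 | 100 49-51 | 105 51-56 |
Completion: 100=51  101=37  102=14  103=27  104=49  105=56
Turnaround (C−A): 100=38  101=24  102=6  103=20  104=45  105=50
Waiting = turnaround − burst: 100=36, 101=14, 102=0, 103=6, 104=30, 105=45
Total waiting = 36 + 14 + 0 + 6 + 30 + 45 = 131

131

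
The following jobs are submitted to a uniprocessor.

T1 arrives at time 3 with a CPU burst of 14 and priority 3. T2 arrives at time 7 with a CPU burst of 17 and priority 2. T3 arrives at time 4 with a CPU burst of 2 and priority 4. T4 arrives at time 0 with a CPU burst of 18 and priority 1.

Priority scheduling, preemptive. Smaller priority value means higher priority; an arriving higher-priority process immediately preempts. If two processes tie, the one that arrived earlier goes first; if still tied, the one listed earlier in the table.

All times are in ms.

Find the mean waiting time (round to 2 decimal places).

22.00

Gantt: | T4 0-18 | T2 18-35 | T1 35-49 | T3 49-51 |
Completion: T1=49  T2=35  T3=51  T4=18
Waiting times: T1=32, T2=11, T3=45, T4=0
Average waiting = (32+11+45+0) / 4 = 88/4 = 22.00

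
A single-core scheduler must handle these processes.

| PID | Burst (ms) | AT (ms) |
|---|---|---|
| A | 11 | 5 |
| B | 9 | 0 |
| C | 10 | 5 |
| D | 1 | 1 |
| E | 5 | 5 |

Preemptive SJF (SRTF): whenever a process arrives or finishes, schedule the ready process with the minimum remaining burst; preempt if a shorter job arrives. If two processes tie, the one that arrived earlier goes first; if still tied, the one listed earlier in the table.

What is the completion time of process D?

Schedule: | B 0-1 | D 1-2 | B 2-10 | E 10-15 | C 15-25 | A 25-36 |
Completion: A=36  B=10  C=25  D=2  E=15
Turnaround (C−A): A=31  B=10  C=20  D=1  E=10

2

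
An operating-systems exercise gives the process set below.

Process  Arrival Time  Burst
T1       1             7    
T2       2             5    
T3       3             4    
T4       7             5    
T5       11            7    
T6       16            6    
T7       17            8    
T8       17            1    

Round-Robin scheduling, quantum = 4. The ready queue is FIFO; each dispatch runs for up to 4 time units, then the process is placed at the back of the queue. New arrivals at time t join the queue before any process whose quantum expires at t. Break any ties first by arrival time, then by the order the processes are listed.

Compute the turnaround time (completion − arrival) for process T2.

19

Gantt: | idle 0-1 | T1 1-5 | T2 5-9 | T3 9-13 | T1 13-16 | T4 16-20 | T2 20-21 | T5 21-25 | T6 25-29 | T7 29-33 | T8 33-34 | T4 34-35 | T5 35-38 | T6 38-40 | T7 40-44 |
Completion: T1=16  T2=21  T3=13  T4=35  T5=38  T6=40  T7=44  T8=34
Turnaround(T2) = completion − arrival = 21 − 2 = 19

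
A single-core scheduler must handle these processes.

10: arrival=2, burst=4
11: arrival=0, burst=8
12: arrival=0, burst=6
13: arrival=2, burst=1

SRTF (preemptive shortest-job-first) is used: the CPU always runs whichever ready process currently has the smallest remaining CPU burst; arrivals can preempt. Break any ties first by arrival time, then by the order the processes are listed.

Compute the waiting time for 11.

Timeline: | 12 0-2 | 13 2-3 | 12 3-7 | 10 7-11 | 11 11-19 |
Completion: 10=11  11=19  12=7  13=3
Waiting(11) = turnaround − burst = 19 − 8 = 11

11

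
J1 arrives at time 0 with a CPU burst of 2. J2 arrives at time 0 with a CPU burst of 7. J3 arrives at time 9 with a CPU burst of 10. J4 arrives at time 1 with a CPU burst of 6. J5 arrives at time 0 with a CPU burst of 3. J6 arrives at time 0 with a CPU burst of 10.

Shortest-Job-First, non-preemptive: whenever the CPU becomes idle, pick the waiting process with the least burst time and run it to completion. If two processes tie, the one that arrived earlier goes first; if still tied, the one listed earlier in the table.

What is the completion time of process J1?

Schedule: | J1 0-2 | J5 2-5 | J4 5-11 | J2 11-18 | J6 18-28 | J3 28-38 |
Completion: J1=2  J2=18  J3=38  J4=11  J5=5  J6=28
Turnaround (C−A): J1=2  J2=18  J3=29  J4=10  J5=5  J6=28

2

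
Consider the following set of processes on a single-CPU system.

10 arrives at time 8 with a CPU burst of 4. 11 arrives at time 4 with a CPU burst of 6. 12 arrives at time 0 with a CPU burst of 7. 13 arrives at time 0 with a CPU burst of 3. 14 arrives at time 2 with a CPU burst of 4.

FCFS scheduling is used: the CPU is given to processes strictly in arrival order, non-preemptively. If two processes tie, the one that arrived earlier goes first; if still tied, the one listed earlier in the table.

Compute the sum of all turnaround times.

Schedule: | 12 0-7 | 13 7-10 | 14 10-14 | 11 14-20 | 10 20-24 |
Completion: 10=24  11=20  12=7  13=10  14=14
Turnaround = completion − arrival: 10=16, 11=16, 12=7, 13=10, 14=12
Total turnaround = 16 + 16 + 7 + 10 + 12 = 61

61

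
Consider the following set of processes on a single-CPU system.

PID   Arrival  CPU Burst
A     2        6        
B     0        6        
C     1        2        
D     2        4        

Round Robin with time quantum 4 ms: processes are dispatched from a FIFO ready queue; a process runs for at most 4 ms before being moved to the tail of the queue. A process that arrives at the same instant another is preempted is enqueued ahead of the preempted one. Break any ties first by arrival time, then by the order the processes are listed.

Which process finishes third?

Timeline: | B 0-4 | C 4-6 | A 6-10 | D 10-14 | B 14-16 | A 16-18 |
Completion: A=18  B=16  C=6  D=14
Finish order: C → D → B → A

B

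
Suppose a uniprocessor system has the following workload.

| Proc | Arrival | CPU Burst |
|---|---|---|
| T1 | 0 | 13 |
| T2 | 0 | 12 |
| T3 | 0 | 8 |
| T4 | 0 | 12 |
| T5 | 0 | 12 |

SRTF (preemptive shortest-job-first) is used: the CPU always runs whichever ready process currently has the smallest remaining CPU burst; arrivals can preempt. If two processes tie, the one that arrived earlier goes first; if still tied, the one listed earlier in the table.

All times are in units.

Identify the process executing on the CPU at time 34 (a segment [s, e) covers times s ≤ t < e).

Gantt: | T3 0-8 | T2 8-20 | T4 20-32 | T5 32-44 | T1 44-57 |
Completion: T1=57  T2=20  T3=8  T4=32  T5=44
Turnaround (C−A): T1=57  T2=20  T3=8  T4=32  T5=44

T5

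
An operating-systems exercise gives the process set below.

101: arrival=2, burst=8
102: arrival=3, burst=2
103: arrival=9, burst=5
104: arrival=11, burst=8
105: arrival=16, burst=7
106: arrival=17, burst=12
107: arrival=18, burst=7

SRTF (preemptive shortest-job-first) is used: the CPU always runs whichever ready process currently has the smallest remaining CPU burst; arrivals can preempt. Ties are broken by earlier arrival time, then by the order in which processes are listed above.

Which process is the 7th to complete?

Gantt: | idle 0-2 | 101 2-3 | 102 3-5 | 101 5-12 | 103 12-17 | 105 17-24 | 107 24-31 | 104 31-39 | 106 39-51 |
Completion: 101=12  102=5  103=17  104=39  105=24  106=51  107=31
Turnaround (C−A): 101=10  102=2  103=8  104=28  105=8  106=34  107=13
Finish order: 102 → 101 → 103 → 105 → 107 → 104 → 106

106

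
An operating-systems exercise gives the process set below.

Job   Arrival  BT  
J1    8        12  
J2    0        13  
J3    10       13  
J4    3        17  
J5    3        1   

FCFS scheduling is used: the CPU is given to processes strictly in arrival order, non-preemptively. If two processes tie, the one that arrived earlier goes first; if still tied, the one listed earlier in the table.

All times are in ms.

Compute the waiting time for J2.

Schedule: | J2 0-13 | J4 13-30 | J5 30-31 | J1 31-43 | J3 43-56 |
Completion: J1=43  J2=13  J3=56  J4=30  J5=31
Waiting(J2) = turnaround − burst = 13 − 13 = 0

0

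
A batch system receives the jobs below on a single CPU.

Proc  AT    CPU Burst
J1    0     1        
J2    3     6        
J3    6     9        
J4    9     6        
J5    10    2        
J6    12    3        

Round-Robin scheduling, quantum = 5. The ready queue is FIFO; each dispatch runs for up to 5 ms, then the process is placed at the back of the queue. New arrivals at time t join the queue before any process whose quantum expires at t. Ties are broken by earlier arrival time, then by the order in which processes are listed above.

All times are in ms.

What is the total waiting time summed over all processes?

Timeline: | J1 0-1 | idle 1-3 | J2 3-8 | J3 8-13 | J2 13-14 | J4 14-19 | J5 19-21 | J6 21-24 | J3 24-28 | J4 28-29 |
Completion: J1=1  J2=14  J3=28  J4=29  J5=21  J6=24
Turnaround (C−A): J1=1  J2=11  J3=22  J4=20  J5=11  J6=12
Waiting = turnaround − burst: J1=0, J2=5, J3=13, J4=14, J5=9, J6=9
Total waiting = 0 + 5 + 13 + 14 + 9 + 9 = 50

50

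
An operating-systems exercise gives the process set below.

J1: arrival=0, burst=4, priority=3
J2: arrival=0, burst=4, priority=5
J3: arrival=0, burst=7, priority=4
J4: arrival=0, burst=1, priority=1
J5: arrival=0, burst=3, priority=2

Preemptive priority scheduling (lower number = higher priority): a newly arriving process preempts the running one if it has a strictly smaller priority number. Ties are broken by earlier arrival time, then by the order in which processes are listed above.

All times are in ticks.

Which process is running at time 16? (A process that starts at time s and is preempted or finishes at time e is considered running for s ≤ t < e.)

Schedule: | J4 0-1 | J5 1-4 | J1 4-8 | J3 8-15 | J2 15-19 |
Completion: J1=8  J2=19  J3=15  J4=1  J5=4

J2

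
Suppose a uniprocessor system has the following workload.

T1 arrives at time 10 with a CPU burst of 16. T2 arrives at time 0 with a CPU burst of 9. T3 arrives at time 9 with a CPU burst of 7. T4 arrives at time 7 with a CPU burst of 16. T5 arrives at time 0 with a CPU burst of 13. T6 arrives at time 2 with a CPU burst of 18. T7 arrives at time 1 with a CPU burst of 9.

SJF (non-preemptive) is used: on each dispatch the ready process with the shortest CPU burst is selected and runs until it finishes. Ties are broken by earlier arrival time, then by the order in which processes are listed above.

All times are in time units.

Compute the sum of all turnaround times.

Timeline: | T2 0-9 | T3 9-16 | T7 16-25 | T5 25-38 | T4 38-54 | T1 54-70 | T6 70-88 |
Completion: T1=70  T2=9  T3=16  T4=54  T5=38  T6=88  T7=25
Turnaround (C−A): T1=60  T2=9  T3=7  T4=47  T5=38  T6=86  T7=24
Turnaround = completion − arrival: T1=60, T2=9, T3=7, T4=47, T5=38, T6=86, T7=24
Total turnaround = 60 + 9 + 7 + 47 + 38 + 86 + 24 = 271

271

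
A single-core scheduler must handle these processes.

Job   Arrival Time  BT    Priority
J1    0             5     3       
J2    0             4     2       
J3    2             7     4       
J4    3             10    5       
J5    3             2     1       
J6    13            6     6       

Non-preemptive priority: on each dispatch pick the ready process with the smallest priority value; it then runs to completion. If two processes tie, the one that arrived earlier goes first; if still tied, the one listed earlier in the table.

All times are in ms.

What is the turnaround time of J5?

Schedule: | J2 0-4 | J5 4-6 | J1 6-11 | J3 11-18 | J4 18-28 | J6 28-34 |
Completion: J1=11  J2=4  J3=18  J4=28  J5=6  J6=34
Turnaround(J5) = completion − arrival = 6 − 3 = 3

3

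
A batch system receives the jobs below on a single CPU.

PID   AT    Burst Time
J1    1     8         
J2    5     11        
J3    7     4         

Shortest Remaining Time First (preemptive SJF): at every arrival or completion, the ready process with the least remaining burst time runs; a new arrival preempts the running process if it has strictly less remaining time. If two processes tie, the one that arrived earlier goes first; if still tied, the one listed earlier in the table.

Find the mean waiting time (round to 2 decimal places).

Gantt: | idle 0-1 | J1 1-9 | J3 9-13 | J2 13-24 |
Completion: J1=9  J2=24  J3=13
Waiting times: J1=0, J2=8, J3=2
Average waiting = (0+8+2) / 3 = 10/3 = 3.33

3.33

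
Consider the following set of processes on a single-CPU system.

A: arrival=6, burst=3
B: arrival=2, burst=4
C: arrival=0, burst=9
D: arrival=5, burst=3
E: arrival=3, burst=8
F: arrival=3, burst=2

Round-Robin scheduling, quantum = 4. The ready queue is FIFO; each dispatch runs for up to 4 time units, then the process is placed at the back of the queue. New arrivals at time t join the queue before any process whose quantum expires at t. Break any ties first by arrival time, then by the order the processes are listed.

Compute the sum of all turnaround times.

105

Timeline: | C 0-4 | B 4-8 | E 8-12 | F 12-14 | C 14-18 | D 18-21 | A 21-24 | E 24-28 | C 28-29 |
Completion: A=24  B=8  C=29  D=21  E=28  F=14
Turnaround (C−A): A=18  B=6  C=29  D=16  E=25  F=11
Turnaround = completion − arrival: A=18, B=6, C=29, D=16, E=25, F=11
Total turnaround = 18 + 6 + 29 + 16 + 25 + 11 = 105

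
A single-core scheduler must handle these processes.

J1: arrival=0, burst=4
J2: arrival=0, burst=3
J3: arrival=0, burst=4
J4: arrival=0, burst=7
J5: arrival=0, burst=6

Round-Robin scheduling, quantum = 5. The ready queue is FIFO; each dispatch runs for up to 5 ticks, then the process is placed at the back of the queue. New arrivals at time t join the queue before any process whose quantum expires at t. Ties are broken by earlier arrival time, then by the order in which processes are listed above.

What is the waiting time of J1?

0

Gantt: | J1 0-4 | J2 4-7 | J3 7-11 | J4 11-16 | J5 16-21 | J4 21-23 | J5 23-24 |
Completion: J1=4  J2=7  J3=11  J4=23  J5=24
Turnaround (C−A): J1=4  J2=7  J3=11  J4=23  J5=24
Waiting(J1) = turnaround − burst = 4 − 4 = 0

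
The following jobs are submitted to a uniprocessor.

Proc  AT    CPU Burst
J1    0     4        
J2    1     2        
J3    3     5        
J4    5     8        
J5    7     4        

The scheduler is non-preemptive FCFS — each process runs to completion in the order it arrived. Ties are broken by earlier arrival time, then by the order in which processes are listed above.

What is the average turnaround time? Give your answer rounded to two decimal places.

9.40

Timeline: | J1 0-4 | J2 4-6 | J3 6-11 | J4 11-19 | J5 19-23 |
Completion: J1=4  J2=6  J3=11  J4=19  J5=23
Turnaround (C−A): J1=4  J2=5  J3=8  J4=14  J5=16
Turnaround times: J1=4, J2=5, J3=8, J4=14, J5=16
Average turnaround = (4+5+8+14+16) / 5 = 47/5 = 9.40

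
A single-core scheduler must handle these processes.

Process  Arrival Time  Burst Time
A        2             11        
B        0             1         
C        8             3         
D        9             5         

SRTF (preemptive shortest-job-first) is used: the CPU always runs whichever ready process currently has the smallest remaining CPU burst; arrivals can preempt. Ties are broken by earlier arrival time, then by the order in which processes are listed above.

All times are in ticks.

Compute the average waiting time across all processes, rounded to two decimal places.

Schedule: | B 0-1 | idle 1-2 | A 2-8 | C 8-11 | A 11-16 | D 16-21 |
Completion: A=16  B=1  C=11  D=21
Waiting times: A=3, B=0, C=0, D=7
Average waiting = (3+0+0+7) / 4 = 10/4 = 2.50

2.50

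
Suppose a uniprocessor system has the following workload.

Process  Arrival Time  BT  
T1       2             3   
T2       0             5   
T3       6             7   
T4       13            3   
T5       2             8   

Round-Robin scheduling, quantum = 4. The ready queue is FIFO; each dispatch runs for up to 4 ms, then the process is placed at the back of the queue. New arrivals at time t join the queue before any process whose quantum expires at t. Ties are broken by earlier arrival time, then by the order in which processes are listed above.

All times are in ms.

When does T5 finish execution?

20

Schedule: | T2 0-4 | T1 4-7 | T5 7-11 | T2 11-12 | T3 12-16 | T5 16-20 | T4 20-23 | T3 23-26 |
Completion: T1=7  T2=12  T3=26  T4=23  T5=20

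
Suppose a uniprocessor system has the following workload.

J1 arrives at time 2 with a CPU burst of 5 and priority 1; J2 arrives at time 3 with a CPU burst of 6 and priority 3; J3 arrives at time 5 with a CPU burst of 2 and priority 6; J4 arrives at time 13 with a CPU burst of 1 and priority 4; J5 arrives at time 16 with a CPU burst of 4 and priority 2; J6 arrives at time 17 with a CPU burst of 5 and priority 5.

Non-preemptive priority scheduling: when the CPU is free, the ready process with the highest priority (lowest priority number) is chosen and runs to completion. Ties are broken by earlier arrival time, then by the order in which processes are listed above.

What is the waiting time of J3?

9

Timeline: | idle 0-2 | J1 2-7 | J2 7-13 | J4 13-14 | J3 14-16 | J5 16-20 | J6 20-25 |
Completion: J1=7  J2=13  J3=16  J4=14  J5=20  J6=25
Turnaround (C−A): J1=5  J2=10  J3=11  J4=1  J5=4  J6=8
Waiting(J3) = turnaround − burst = 11 − 2 = 9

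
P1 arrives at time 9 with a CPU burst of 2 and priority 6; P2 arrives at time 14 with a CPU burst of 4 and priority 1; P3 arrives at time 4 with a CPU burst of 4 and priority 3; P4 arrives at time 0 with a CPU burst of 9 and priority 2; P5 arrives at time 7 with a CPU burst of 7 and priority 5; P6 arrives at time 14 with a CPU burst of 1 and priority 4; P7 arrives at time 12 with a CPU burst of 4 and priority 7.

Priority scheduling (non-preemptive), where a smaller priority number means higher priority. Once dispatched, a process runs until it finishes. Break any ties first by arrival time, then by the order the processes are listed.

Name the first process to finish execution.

P4

Gantt: | P4 0-9 | P3 9-13 | P5 13-20 | P2 20-24 | P6 24-25 | P1 25-27 | P7 27-31 |
Completion: P1=27  P2=24  P3=13  P4=9  P5=20  P6=25  P7=31
Turnaround (C−A): P1=18  P2=10  P3=9  P4=9  P5=13  P6=11  P7=19
Finish order: P4 → P3 → P5 → P2 → P6 → P1 → P7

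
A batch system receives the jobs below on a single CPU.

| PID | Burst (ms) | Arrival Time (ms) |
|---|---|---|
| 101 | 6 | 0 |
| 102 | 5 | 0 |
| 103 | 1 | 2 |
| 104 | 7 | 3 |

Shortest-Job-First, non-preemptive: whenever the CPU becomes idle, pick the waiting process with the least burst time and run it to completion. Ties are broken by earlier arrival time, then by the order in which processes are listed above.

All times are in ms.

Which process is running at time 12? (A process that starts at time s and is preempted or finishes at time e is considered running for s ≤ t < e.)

104

Schedule: | 102 0-5 | 103 5-6 | 101 6-12 | 104 12-19 |
Completion: 101=12  102=5  103=6  104=19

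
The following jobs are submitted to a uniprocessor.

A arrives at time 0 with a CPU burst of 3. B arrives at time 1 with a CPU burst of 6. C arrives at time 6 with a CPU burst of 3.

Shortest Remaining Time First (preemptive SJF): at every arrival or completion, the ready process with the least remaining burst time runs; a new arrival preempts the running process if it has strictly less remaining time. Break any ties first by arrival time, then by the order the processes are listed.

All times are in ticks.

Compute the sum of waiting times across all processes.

Gantt: | A 0-3 | B 3-9 | C 9-12 |
Completion: A=3  B=9  C=12
Turnaround (C−A): A=3  B=8  C=6
Waiting = turnaround − burst: A=0, B=2, C=3
Total waiting = 0 + 2 + 3 = 5

5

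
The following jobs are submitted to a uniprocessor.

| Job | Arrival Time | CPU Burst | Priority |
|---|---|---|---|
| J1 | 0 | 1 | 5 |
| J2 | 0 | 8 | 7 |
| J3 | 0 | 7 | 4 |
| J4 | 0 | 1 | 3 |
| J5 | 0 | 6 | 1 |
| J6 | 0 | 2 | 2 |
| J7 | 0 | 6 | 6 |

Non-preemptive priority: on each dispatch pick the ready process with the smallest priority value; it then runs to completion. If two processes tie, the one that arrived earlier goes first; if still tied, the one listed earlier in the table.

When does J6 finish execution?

Timeline: | J5 0-6 | J6 6-8 | J4 8-9 | J3 9-16 | J1 16-17 | J7 17-23 | J2 23-31 |
Completion: J1=17  J2=31  J3=16  J4=9  J5=6  J6=8  J7=23
Turnaround (C−A): J1=17  J2=31  J3=16  J4=9  J5=6  J6=8  J7=23

8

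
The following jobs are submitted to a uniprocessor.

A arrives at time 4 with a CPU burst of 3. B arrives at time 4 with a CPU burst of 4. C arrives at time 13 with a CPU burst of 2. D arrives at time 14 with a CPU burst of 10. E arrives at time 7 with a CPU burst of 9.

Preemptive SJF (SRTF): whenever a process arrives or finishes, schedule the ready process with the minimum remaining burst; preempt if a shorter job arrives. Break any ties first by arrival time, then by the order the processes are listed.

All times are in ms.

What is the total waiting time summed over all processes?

17

Schedule: | idle 0-4 | A 4-7 | B 7-11 | E 11-13 | C 13-15 | E 15-22 | D 22-32 |
Completion: A=7  B=11  C=15  D=32  E=22
Turnaround (C−A): A=3  B=7  C=2  D=18  E=15
Waiting = turnaround − burst: A=0, B=3, C=0, D=8, E=6
Total waiting = 0 + 3 + 0 + 8 + 6 = 17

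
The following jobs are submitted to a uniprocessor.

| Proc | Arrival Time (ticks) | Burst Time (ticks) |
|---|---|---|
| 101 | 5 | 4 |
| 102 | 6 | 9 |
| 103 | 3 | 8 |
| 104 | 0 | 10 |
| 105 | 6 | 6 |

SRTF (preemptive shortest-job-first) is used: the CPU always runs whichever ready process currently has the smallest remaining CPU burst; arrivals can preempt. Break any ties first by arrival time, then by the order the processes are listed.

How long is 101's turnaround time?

Timeline: | 104 0-5 | 101 5-9 | 104 9-14 | 105 14-20 | 103 20-28 | 102 28-37 |
Completion: 101=9  102=37  103=28  104=14  105=20
Turnaround(101) = completion − arrival = 9 − 5 = 4

4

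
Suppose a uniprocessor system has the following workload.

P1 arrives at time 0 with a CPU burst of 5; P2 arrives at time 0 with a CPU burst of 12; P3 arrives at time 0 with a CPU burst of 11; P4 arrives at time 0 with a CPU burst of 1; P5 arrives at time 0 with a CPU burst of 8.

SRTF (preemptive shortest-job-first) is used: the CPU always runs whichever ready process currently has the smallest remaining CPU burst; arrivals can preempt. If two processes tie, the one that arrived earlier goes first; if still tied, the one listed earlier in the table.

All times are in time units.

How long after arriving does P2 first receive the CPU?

Timeline: | P4 0-1 | P1 1-6 | P5 6-14 | P3 14-25 | P2 25-37 |
Completion: P1=6  P2=37  P3=25  P4=1  P5=14
Turnaround (C−A): P1=6  P2=37  P3=25  P4=1  P5=14
Response(P2) = first start − arrival = 25 − 0 = 25

25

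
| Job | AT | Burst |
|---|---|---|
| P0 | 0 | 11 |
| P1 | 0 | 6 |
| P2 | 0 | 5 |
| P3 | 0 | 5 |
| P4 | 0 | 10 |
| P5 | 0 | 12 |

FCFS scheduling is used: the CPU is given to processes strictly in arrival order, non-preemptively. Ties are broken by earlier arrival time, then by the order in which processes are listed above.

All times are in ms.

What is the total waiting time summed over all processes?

114

Schedule: | P0 0-11 | P1 11-17 | P2 17-22 | P3 22-27 | P4 27-37 | P5 37-49 |
Completion: P0=11  P1=17  P2=22  P3=27  P4=37  P5=49
Waiting = turnaround − burst: P0=0, P1=11, P2=17, P3=22, P4=27, P5=37
Total waiting = 0 + 11 + 17 + 22 + 27 + 37 = 114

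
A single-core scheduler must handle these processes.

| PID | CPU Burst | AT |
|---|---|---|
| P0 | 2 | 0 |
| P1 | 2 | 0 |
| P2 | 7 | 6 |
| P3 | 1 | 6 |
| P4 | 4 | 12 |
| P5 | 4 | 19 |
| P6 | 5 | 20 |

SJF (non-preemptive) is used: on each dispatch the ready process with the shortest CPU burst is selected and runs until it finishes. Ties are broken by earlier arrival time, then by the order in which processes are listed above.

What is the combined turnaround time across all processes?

33

Gantt: | P0 0-2 | P1 2-4 | idle 4-6 | P3 6-7 | P2 7-14 | P4 14-18 | idle 18-19 | P5 19-23 | P6 23-28 |
Completion: P0=2  P1=4  P2=14  P3=7  P4=18  P5=23  P6=28
Turnaround = completion − arrival: P0=2, P1=4, P2=8, P3=1, P4=6, P5=4, P6=8
Total turnaround = 2 + 4 + 8 + 1 + 6 + 4 + 8 = 33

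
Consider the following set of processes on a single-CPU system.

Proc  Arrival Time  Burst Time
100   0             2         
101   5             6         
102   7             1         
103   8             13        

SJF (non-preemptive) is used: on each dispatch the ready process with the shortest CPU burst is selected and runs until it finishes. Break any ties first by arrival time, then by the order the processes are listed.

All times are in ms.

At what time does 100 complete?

2

Schedule: | 100 0-2 | idle 2-5 | 101 5-11 | 102 11-12 | 103 12-25 |
Completion: 100=2  101=11  102=12  103=25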